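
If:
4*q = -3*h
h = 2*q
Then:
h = 0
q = 0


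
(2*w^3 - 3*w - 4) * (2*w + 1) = 4*w^4 + 2*w^3 - 6*w^2 - 11*w - 4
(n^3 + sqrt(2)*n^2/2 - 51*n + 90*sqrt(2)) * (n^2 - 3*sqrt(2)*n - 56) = n^5 - 5*sqrt(2)*n^4/2 - 110*n^3 + 215*sqrt(2)*n^2 + 2316*n - 5040*sqrt(2)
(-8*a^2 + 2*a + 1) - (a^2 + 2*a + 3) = -9*a^2 - 2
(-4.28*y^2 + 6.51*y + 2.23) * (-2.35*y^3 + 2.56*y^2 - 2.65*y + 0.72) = 10.058*y^5 - 26.2553*y^4 + 22.7671*y^3 - 14.6243*y^2 - 1.2223*y + 1.6056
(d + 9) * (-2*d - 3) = -2*d^2 - 21*d - 27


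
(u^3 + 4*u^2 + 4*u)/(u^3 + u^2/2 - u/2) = 2*(u^2 + 4*u + 4)/(2*u^2 + u - 1)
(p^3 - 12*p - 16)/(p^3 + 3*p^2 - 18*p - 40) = (p + 2)/(p + 5)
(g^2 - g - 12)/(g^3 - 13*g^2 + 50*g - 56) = (g + 3)/(g^2 - 9*g + 14)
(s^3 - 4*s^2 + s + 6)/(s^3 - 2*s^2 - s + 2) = (s - 3)/(s - 1)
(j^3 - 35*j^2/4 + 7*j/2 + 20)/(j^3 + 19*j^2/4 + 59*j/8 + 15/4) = 2*(j^2 - 10*j + 16)/(2*j^2 + 7*j + 6)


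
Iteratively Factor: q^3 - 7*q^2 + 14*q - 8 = (q - 2)*(q^2 - 5*q + 4) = (q - 2)*(q - 1)*(q - 4)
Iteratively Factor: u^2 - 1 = (u - 1)*(u + 1)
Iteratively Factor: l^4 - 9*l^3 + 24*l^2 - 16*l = (l)*(l^3 - 9*l^2 + 24*l - 16) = l*(l - 1)*(l^2 - 8*l + 16) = l*(l - 4)*(l - 1)*(l - 4)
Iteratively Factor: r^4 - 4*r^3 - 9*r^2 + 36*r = (r - 4)*(r^3 - 9*r) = (r - 4)*(r + 3)*(r^2 - 3*r) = r*(r - 4)*(r + 3)*(r - 3)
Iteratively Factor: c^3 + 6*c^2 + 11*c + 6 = (c + 3)*(c^2 + 3*c + 2) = (c + 2)*(c + 3)*(c + 1)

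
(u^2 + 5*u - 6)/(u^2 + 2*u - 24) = (u - 1)/(u - 4)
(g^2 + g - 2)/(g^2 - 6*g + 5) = (g + 2)/(g - 5)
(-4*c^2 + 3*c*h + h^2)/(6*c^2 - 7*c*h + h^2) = (-4*c - h)/(6*c - h)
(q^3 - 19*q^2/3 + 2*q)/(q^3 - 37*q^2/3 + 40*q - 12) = q/(q - 6)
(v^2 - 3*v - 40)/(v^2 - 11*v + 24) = (v + 5)/(v - 3)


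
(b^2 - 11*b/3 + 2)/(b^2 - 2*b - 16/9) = 3*(-3*b^2 + 11*b - 6)/(-9*b^2 + 18*b + 16)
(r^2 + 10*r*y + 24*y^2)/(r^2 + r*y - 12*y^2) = (-r - 6*y)/(-r + 3*y)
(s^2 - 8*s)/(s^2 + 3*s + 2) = s*(s - 8)/(s^2 + 3*s + 2)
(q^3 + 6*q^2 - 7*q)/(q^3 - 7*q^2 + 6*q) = (q + 7)/(q - 6)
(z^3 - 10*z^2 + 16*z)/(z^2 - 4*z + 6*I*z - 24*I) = z*(z^2 - 10*z + 16)/(z^2 - 4*z + 6*I*z - 24*I)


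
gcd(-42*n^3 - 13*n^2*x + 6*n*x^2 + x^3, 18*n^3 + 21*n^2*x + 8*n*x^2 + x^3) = 2*n + x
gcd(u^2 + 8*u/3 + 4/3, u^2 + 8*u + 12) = u + 2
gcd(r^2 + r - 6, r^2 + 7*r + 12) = r + 3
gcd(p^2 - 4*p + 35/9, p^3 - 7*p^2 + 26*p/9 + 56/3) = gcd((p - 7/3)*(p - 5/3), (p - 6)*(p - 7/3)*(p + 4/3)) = p - 7/3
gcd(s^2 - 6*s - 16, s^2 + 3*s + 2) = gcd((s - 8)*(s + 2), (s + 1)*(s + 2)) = s + 2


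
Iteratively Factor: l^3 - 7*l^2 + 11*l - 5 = (l - 1)*(l^2 - 6*l + 5) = (l - 5)*(l - 1)*(l - 1)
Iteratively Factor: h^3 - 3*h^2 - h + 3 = (h + 1)*(h^2 - 4*h + 3) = (h - 3)*(h + 1)*(h - 1)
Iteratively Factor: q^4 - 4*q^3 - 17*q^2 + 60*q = (q)*(q^3 - 4*q^2 - 17*q + 60) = q*(q - 5)*(q^2 + q - 12) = q*(q - 5)*(q + 4)*(q - 3)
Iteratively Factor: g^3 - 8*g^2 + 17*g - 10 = (g - 1)*(g^2 - 7*g + 10) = (g - 5)*(g - 1)*(g - 2)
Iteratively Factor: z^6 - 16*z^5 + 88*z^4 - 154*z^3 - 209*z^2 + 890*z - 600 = (z - 1)*(z^5 - 15*z^4 + 73*z^3 - 81*z^2 - 290*z + 600) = (z - 5)*(z - 1)*(z^4 - 10*z^3 + 23*z^2 + 34*z - 120) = (z - 5)*(z - 4)*(z - 1)*(z^3 - 6*z^2 - z + 30) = (z - 5)^2*(z - 4)*(z - 1)*(z^2 - z - 6) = (z - 5)^2*(z - 4)*(z - 1)*(z + 2)*(z - 3)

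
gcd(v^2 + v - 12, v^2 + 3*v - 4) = v + 4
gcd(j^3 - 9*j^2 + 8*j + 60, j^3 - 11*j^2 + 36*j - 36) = j - 6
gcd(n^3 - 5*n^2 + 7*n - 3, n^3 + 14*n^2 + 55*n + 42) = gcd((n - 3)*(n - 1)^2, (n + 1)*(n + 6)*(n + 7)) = 1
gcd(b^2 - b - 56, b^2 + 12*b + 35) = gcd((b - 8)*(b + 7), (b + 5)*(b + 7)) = b + 7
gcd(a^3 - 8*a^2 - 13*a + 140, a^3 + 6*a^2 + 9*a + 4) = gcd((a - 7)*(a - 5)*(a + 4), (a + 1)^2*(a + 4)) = a + 4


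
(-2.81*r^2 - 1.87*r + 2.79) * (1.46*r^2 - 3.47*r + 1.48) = -4.1026*r^4 + 7.0205*r^3 + 6.4035*r^2 - 12.4489*r + 4.1292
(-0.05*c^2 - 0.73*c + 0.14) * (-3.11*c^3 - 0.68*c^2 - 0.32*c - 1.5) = 0.1555*c^5 + 2.3043*c^4 + 0.077*c^3 + 0.2134*c^2 + 1.0502*c - 0.21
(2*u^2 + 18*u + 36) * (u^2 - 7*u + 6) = 2*u^4 + 4*u^3 - 78*u^2 - 144*u + 216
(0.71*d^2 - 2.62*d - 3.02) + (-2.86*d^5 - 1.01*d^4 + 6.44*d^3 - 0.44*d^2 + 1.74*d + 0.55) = -2.86*d^5 - 1.01*d^4 + 6.44*d^3 + 0.27*d^2 - 0.88*d - 2.47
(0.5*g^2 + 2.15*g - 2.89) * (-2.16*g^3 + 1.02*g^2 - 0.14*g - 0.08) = -1.08*g^5 - 4.134*g^4 + 8.3654*g^3 - 3.2888*g^2 + 0.2326*g + 0.2312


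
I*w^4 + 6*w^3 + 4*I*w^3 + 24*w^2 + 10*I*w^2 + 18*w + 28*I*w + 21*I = (w + 3)*(w - 7*I)*(w + I)*(I*w + I)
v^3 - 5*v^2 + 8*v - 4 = (v - 2)^2*(v - 1)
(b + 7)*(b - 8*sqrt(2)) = b^2 - 8*sqrt(2)*b + 7*b - 56*sqrt(2)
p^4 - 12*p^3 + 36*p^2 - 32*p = p*(p - 8)*(p - 2)^2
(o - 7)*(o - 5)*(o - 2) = o^3 - 14*o^2 + 59*o - 70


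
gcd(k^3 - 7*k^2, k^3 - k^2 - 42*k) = k^2 - 7*k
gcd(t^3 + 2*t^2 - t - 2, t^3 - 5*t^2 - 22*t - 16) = t^2 + 3*t + 2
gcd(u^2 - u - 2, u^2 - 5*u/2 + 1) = u - 2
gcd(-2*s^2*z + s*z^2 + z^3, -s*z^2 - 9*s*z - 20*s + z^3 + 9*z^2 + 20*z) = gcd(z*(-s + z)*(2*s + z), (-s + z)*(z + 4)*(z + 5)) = -s + z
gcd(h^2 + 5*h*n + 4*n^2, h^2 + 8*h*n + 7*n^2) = h + n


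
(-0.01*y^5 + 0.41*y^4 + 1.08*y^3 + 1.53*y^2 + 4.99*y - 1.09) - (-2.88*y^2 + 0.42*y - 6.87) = -0.01*y^5 + 0.41*y^4 + 1.08*y^3 + 4.41*y^2 + 4.57*y + 5.78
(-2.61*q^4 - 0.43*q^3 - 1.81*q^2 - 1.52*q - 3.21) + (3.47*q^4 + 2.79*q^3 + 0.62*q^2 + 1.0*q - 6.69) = 0.86*q^4 + 2.36*q^3 - 1.19*q^2 - 0.52*q - 9.9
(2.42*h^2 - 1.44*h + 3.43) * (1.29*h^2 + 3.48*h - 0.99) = 3.1218*h^4 + 6.564*h^3 - 2.9823*h^2 + 13.362*h - 3.3957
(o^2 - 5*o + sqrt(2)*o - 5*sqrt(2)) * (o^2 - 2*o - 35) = o^4 - 7*o^3 + sqrt(2)*o^3 - 25*o^2 - 7*sqrt(2)*o^2 - 25*sqrt(2)*o + 175*o + 175*sqrt(2)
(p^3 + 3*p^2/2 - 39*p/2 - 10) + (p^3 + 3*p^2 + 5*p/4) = 2*p^3 + 9*p^2/2 - 73*p/4 - 10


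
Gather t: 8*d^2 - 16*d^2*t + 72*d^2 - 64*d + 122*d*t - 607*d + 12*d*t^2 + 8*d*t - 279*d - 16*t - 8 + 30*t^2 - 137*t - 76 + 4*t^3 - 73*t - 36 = 80*d^2 - 950*d + 4*t^3 + t^2*(12*d + 30) + t*(-16*d^2 + 130*d - 226) - 120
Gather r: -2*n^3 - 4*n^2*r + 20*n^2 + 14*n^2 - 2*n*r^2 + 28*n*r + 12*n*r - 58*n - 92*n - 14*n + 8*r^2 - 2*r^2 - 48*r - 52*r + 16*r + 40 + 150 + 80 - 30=-2*n^3 + 34*n^2 - 164*n + r^2*(6 - 2*n) + r*(-4*n^2 + 40*n - 84) + 240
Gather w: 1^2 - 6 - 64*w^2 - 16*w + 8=-64*w^2 - 16*w + 3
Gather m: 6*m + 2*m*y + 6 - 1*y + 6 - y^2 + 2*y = m*(2*y + 6) - y^2 + y + 12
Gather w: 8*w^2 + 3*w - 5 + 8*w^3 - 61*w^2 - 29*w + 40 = 8*w^3 - 53*w^2 - 26*w + 35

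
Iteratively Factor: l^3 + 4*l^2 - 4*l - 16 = (l + 2)*(l^2 + 2*l - 8) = (l + 2)*(l + 4)*(l - 2)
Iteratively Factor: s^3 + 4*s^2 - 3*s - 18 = (s + 3)*(s^2 + s - 6) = (s + 3)^2*(s - 2)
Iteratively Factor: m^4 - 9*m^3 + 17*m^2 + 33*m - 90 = (m - 3)*(m^3 - 6*m^2 - m + 30) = (m - 5)*(m - 3)*(m^2 - m - 6) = (m - 5)*(m - 3)^2*(m + 2)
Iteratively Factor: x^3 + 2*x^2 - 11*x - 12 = (x + 1)*(x^2 + x - 12) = (x + 1)*(x + 4)*(x - 3)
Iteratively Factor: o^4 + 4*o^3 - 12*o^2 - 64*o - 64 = (o + 4)*(o^3 - 12*o - 16) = (o - 4)*(o + 4)*(o^2 + 4*o + 4) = (o - 4)*(o + 2)*(o + 4)*(o + 2)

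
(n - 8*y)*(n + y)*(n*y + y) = n^3*y - 7*n^2*y^2 + n^2*y - 8*n*y^3 - 7*n*y^2 - 8*y^3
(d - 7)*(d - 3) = d^2 - 10*d + 21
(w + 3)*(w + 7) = w^2 + 10*w + 21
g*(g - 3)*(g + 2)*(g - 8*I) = g^4 - g^3 - 8*I*g^3 - 6*g^2 + 8*I*g^2 + 48*I*g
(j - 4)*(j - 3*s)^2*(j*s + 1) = j^4*s - 6*j^3*s^2 - 4*j^3*s + j^3 + 9*j^2*s^3 + 24*j^2*s^2 - 6*j^2*s - 4*j^2 - 36*j*s^3 + 9*j*s^2 + 24*j*s - 36*s^2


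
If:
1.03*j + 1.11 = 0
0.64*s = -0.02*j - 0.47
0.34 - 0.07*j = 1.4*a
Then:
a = 0.30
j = -1.08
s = -0.70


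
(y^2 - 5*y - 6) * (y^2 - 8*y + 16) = y^4 - 13*y^3 + 50*y^2 - 32*y - 96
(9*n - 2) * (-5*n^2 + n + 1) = -45*n^3 + 19*n^2 + 7*n - 2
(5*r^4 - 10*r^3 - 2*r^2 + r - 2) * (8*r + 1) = 40*r^5 - 75*r^4 - 26*r^3 + 6*r^2 - 15*r - 2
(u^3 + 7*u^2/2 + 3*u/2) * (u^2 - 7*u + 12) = u^5 - 7*u^4/2 - 11*u^3 + 63*u^2/2 + 18*u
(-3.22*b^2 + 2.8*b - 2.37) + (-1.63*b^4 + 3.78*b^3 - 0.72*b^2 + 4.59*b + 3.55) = -1.63*b^4 + 3.78*b^3 - 3.94*b^2 + 7.39*b + 1.18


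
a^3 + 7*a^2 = a^2*(a + 7)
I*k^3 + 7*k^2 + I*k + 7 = (k - 7*I)*(k + I)*(I*k + 1)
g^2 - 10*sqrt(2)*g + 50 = (g - 5*sqrt(2))^2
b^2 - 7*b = b*(b - 7)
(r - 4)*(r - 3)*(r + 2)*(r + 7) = r^4 + 2*r^3 - 37*r^2 + 10*r + 168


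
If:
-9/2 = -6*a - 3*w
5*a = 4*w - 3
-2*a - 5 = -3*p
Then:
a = 3/13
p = 71/39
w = 27/26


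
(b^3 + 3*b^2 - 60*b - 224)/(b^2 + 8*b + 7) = (b^2 - 4*b - 32)/(b + 1)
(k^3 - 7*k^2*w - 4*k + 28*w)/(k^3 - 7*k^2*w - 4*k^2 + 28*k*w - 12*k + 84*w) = (k - 2)/(k - 6)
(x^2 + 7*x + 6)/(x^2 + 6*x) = (x + 1)/x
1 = 1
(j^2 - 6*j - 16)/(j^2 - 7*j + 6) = (j^2 - 6*j - 16)/(j^2 - 7*j + 6)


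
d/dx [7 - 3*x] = -3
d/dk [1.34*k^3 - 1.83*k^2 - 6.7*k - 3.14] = 4.02*k^2 - 3.66*k - 6.7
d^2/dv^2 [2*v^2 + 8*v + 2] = 4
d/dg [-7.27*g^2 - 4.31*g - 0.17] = -14.54*g - 4.31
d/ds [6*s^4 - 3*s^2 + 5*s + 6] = 24*s^3 - 6*s + 5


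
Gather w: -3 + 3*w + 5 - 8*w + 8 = 10 - 5*w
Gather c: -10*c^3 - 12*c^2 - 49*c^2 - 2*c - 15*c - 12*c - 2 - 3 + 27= -10*c^3 - 61*c^2 - 29*c + 22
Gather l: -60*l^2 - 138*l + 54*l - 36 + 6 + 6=-60*l^2 - 84*l - 24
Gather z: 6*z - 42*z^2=-42*z^2 + 6*z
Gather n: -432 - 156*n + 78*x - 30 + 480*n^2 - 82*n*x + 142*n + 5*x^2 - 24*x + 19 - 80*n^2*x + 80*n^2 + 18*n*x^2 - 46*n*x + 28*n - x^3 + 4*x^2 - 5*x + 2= n^2*(560 - 80*x) + n*(18*x^2 - 128*x + 14) - x^3 + 9*x^2 + 49*x - 441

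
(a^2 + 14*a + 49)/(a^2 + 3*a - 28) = (a + 7)/(a - 4)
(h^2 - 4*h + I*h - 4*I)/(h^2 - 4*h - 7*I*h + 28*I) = (h + I)/(h - 7*I)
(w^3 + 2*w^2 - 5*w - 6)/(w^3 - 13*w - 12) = (w - 2)/(w - 4)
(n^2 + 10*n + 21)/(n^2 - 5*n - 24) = (n + 7)/(n - 8)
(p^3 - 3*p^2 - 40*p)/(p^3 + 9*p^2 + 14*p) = (p^2 - 3*p - 40)/(p^2 + 9*p + 14)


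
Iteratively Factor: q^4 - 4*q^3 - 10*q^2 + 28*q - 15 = (q - 1)*(q^3 - 3*q^2 - 13*q + 15) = (q - 1)*(q + 3)*(q^2 - 6*q + 5) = (q - 1)^2*(q + 3)*(q - 5)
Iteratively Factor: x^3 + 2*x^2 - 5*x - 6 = (x + 3)*(x^2 - x - 2) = (x - 2)*(x + 3)*(x + 1)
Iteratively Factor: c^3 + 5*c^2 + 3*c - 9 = (c - 1)*(c^2 + 6*c + 9) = (c - 1)*(c + 3)*(c + 3)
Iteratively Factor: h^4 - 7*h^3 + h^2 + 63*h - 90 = (h - 2)*(h^3 - 5*h^2 - 9*h + 45) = (h - 2)*(h + 3)*(h^2 - 8*h + 15) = (h - 3)*(h - 2)*(h + 3)*(h - 5)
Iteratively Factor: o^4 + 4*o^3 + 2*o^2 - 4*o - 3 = (o + 1)*(o^3 + 3*o^2 - o - 3) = (o - 1)*(o + 1)*(o^2 + 4*o + 3) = (o - 1)*(o + 1)*(o + 3)*(o + 1)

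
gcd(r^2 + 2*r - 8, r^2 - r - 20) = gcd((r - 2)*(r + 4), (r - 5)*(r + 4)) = r + 4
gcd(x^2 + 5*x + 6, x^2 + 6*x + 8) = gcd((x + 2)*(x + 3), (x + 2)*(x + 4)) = x + 2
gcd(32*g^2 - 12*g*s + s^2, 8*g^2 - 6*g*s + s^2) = -4*g + s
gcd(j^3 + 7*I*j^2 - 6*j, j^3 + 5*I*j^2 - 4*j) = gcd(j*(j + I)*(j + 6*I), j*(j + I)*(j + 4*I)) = j^2 + I*j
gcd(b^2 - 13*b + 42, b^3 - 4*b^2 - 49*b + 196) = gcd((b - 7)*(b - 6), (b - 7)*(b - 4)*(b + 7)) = b - 7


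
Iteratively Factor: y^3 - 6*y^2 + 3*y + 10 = (y + 1)*(y^2 - 7*y + 10) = (y - 5)*(y + 1)*(y - 2)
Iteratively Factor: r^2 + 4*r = (r + 4)*(r)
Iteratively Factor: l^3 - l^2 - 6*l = (l)*(l^2 - l - 6) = l*(l - 3)*(l + 2)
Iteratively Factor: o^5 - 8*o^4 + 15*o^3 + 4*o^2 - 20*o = (o - 2)*(o^4 - 6*o^3 + 3*o^2 + 10*o) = (o - 2)*(o + 1)*(o^3 - 7*o^2 + 10*o) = (o - 5)*(o - 2)*(o + 1)*(o^2 - 2*o) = (o - 5)*(o - 2)^2*(o + 1)*(o)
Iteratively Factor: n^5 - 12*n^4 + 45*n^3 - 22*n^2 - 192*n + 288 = (n + 2)*(n^4 - 14*n^3 + 73*n^2 - 168*n + 144) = (n - 3)*(n + 2)*(n^3 - 11*n^2 + 40*n - 48) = (n - 4)*(n - 3)*(n + 2)*(n^2 - 7*n + 12) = (n - 4)*(n - 3)^2*(n + 2)*(n - 4)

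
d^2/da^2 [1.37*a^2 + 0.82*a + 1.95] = 2.74000000000000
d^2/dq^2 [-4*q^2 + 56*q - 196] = -8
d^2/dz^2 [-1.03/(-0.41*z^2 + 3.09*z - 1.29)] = (-0.346286*z^2 + 2.609814*z + 1.03*(0.82*z - 3.09)*(1.64*z - 6.18) - 1.089534)/(0.41*z^2 - 3.09*z + 1.29)^3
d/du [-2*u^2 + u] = 1 - 4*u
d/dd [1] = 0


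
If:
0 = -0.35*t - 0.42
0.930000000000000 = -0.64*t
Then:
No Solution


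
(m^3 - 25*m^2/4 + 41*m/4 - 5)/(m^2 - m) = m - 21/4 + 5/m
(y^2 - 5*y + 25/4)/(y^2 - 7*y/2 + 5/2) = (y - 5/2)/(y - 1)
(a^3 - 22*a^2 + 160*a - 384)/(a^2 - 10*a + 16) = (a^2 - 14*a + 48)/(a - 2)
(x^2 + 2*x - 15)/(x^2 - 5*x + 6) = (x + 5)/(x - 2)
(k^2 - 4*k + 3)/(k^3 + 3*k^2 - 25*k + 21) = 1/(k + 7)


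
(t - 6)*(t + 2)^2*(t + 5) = t^4 + 3*t^3 - 30*t^2 - 124*t - 120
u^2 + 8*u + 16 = (u + 4)^2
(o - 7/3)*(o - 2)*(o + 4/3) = o^3 - 3*o^2 - 10*o/9 + 56/9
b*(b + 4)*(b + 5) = b^3 + 9*b^2 + 20*b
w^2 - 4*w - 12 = (w - 6)*(w + 2)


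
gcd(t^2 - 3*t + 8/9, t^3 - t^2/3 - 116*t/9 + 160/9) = t - 8/3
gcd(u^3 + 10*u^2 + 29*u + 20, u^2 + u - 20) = u + 5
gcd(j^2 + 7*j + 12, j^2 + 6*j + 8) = j + 4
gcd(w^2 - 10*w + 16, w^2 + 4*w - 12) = w - 2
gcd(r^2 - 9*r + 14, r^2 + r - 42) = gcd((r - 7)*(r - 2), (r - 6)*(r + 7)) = 1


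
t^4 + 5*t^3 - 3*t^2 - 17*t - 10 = (t - 2)*(t + 1)^2*(t + 5)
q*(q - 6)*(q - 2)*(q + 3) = q^4 - 5*q^3 - 12*q^2 + 36*q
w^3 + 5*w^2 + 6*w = w*(w + 2)*(w + 3)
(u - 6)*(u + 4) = u^2 - 2*u - 24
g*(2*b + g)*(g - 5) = 2*b*g^2 - 10*b*g + g^3 - 5*g^2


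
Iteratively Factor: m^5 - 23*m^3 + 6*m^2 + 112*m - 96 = (m + 4)*(m^4 - 4*m^3 - 7*m^2 + 34*m - 24) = (m + 3)*(m + 4)*(m^3 - 7*m^2 + 14*m - 8) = (m - 4)*(m + 3)*(m + 4)*(m^2 - 3*m + 2) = (m - 4)*(m - 1)*(m + 3)*(m + 4)*(m - 2)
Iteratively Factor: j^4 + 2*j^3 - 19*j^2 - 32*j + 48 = (j - 1)*(j^3 + 3*j^2 - 16*j - 48) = (j - 1)*(j + 3)*(j^2 - 16) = (j - 4)*(j - 1)*(j + 3)*(j + 4)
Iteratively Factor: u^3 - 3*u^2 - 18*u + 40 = (u - 5)*(u^2 + 2*u - 8) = (u - 5)*(u + 4)*(u - 2)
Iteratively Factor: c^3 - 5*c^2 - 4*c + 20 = (c - 2)*(c^2 - 3*c - 10) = (c - 5)*(c - 2)*(c + 2)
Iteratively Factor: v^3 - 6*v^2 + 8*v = (v - 2)*(v^2 - 4*v) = v*(v - 2)*(v - 4)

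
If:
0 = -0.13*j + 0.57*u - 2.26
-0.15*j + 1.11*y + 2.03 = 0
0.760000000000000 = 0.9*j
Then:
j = 0.84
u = 4.16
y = -1.71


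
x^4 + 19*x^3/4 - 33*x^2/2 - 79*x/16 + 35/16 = (x - 5/2)*(x - 1/4)*(x + 1/2)*(x + 7)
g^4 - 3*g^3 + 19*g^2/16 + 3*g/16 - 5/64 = (g - 5/2)*(g - 1/2)*(g - 1/4)*(g + 1/4)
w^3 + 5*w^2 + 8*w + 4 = (w + 1)*(w + 2)^2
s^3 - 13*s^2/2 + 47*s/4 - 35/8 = (s - 7/2)*(s - 5/2)*(s - 1/2)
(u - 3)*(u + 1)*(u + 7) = u^3 + 5*u^2 - 17*u - 21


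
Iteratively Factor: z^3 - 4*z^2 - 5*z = (z + 1)*(z^2 - 5*z) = z*(z + 1)*(z - 5)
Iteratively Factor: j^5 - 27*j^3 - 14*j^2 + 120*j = (j + 3)*(j^4 - 3*j^3 - 18*j^2 + 40*j) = j*(j + 3)*(j^3 - 3*j^2 - 18*j + 40) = j*(j - 5)*(j + 3)*(j^2 + 2*j - 8) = j*(j - 5)*(j + 3)*(j + 4)*(j - 2)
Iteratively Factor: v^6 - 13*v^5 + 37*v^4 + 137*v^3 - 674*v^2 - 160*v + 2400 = (v - 5)*(v^5 - 8*v^4 - 3*v^3 + 122*v^2 - 64*v - 480) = (v - 5)*(v + 3)*(v^4 - 11*v^3 + 30*v^2 + 32*v - 160) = (v - 5)*(v - 4)*(v + 3)*(v^3 - 7*v^2 + 2*v + 40) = (v - 5)*(v - 4)^2*(v + 3)*(v^2 - 3*v - 10) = (v - 5)^2*(v - 4)^2*(v + 3)*(v + 2)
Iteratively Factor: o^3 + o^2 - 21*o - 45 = (o + 3)*(o^2 - 2*o - 15) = (o + 3)^2*(o - 5)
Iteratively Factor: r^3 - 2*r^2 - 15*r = (r)*(r^2 - 2*r - 15) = r*(r + 3)*(r - 5)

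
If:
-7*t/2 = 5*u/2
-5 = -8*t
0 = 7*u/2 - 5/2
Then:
No Solution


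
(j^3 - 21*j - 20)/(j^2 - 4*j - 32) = (j^2 - 4*j - 5)/(j - 8)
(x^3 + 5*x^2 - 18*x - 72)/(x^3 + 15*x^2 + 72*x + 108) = (x - 4)/(x + 6)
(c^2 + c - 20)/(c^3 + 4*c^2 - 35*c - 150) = (c - 4)/(c^2 - c - 30)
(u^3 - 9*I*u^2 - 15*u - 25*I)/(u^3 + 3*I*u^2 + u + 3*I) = (u^2 - 10*I*u - 25)/(u^2 + 2*I*u + 3)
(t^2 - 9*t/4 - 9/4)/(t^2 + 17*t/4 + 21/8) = 2*(t - 3)/(2*t + 7)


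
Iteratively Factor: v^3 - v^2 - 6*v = (v)*(v^2 - v - 6) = v*(v + 2)*(v - 3)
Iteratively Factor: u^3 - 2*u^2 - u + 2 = (u - 2)*(u^2 - 1) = (u - 2)*(u + 1)*(u - 1)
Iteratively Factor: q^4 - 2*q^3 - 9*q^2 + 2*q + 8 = (q + 1)*(q^3 - 3*q^2 - 6*q + 8) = (q - 4)*(q + 1)*(q^2 + q - 2) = (q - 4)*(q - 1)*(q + 1)*(q + 2)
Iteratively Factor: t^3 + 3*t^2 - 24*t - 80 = (t + 4)*(t^2 - t - 20) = (t - 5)*(t + 4)*(t + 4)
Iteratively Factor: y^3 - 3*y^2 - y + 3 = (y - 1)*(y^2 - 2*y - 3) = (y - 1)*(y + 1)*(y - 3)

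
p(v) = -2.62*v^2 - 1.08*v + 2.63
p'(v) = -5.24*v - 1.08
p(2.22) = -12.68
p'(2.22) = -12.71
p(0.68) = 0.68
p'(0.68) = -4.64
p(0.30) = 2.07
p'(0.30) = -2.65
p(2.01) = -10.13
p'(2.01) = -11.61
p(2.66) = -18.78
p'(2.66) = -15.02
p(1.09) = -1.66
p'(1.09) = -6.79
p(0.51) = 1.40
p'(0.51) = -3.75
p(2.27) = -13.32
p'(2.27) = -12.97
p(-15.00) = -570.67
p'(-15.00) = 77.52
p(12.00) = -387.61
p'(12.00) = -63.96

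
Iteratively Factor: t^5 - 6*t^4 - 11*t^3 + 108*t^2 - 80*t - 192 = (t + 4)*(t^4 - 10*t^3 + 29*t^2 - 8*t - 48) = (t - 4)*(t + 4)*(t^3 - 6*t^2 + 5*t + 12) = (t - 4)*(t - 3)*(t + 4)*(t^2 - 3*t - 4) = (t - 4)^2*(t - 3)*(t + 4)*(t + 1)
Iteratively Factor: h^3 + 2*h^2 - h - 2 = (h + 1)*(h^2 + h - 2) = (h + 1)*(h + 2)*(h - 1)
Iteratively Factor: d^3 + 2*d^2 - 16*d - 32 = (d - 4)*(d^2 + 6*d + 8) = (d - 4)*(d + 2)*(d + 4)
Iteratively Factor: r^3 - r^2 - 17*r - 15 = (r - 5)*(r^2 + 4*r + 3) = (r - 5)*(r + 3)*(r + 1)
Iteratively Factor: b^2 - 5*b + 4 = (b - 4)*(b - 1)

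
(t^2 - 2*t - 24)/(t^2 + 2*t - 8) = (t - 6)/(t - 2)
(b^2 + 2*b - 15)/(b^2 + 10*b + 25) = (b - 3)/(b + 5)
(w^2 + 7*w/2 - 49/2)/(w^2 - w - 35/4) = 2*(w + 7)/(2*w + 5)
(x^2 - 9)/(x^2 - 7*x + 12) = (x + 3)/(x - 4)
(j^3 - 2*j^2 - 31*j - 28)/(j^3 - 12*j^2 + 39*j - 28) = (j^2 + 5*j + 4)/(j^2 - 5*j + 4)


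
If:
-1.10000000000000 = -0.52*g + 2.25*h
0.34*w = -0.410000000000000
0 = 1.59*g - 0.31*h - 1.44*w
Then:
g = -1.24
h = -0.78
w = -1.21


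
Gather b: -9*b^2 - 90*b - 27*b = -9*b^2 - 117*b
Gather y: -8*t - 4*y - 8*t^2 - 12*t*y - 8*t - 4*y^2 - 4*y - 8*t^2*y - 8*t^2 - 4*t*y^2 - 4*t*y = -16*t^2 - 16*t + y^2*(-4*t - 4) + y*(-8*t^2 - 16*t - 8)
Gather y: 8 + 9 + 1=18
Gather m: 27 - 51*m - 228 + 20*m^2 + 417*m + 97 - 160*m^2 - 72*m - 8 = -140*m^2 + 294*m - 112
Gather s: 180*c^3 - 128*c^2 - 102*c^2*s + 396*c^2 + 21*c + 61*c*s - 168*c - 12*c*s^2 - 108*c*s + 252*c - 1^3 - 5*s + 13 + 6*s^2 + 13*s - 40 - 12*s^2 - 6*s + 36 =180*c^3 + 268*c^2 + 105*c + s^2*(-12*c - 6) + s*(-102*c^2 - 47*c + 2) + 8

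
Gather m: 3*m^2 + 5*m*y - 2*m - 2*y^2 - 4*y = 3*m^2 + m*(5*y - 2) - 2*y^2 - 4*y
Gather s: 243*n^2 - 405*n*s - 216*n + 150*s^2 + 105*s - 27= 243*n^2 - 216*n + 150*s^2 + s*(105 - 405*n) - 27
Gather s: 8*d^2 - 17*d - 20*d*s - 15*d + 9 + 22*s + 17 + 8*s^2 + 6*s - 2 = 8*d^2 - 32*d + 8*s^2 + s*(28 - 20*d) + 24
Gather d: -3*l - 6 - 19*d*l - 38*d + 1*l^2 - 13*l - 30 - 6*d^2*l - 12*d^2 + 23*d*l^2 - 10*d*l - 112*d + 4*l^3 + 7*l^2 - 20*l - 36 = d^2*(-6*l - 12) + d*(23*l^2 - 29*l - 150) + 4*l^3 + 8*l^2 - 36*l - 72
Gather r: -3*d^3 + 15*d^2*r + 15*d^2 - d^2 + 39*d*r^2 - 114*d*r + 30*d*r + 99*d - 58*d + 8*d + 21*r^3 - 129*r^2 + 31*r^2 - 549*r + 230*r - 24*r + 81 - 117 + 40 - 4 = -3*d^3 + 14*d^2 + 49*d + 21*r^3 + r^2*(39*d - 98) + r*(15*d^2 - 84*d - 343)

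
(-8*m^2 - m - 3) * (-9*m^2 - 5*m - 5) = 72*m^4 + 49*m^3 + 72*m^2 + 20*m + 15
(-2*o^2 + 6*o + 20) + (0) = -2*o^2 + 6*o + 20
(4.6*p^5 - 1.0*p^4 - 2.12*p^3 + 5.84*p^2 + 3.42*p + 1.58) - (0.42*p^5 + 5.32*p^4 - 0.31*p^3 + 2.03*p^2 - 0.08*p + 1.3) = 4.18*p^5 - 6.32*p^4 - 1.81*p^3 + 3.81*p^2 + 3.5*p + 0.28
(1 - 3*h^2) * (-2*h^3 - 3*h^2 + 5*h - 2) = 6*h^5 + 9*h^4 - 17*h^3 + 3*h^2 + 5*h - 2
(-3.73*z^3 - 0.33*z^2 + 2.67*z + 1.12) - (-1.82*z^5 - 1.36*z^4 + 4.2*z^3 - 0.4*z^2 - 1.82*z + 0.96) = 1.82*z^5 + 1.36*z^4 - 7.93*z^3 + 0.07*z^2 + 4.49*z + 0.16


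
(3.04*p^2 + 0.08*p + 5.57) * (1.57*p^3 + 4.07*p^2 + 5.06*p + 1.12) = 4.7728*p^5 + 12.4984*p^4 + 24.4529*p^3 + 26.4795*p^2 + 28.2738*p + 6.2384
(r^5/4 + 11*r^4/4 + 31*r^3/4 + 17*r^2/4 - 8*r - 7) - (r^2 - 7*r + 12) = r^5/4 + 11*r^4/4 + 31*r^3/4 + 13*r^2/4 - r - 19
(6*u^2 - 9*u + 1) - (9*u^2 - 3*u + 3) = -3*u^2 - 6*u - 2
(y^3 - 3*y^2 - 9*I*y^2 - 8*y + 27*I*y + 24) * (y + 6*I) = y^4 - 3*y^3 - 3*I*y^3 + 46*y^2 + 9*I*y^2 - 138*y - 48*I*y + 144*I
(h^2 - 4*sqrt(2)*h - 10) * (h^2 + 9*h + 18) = h^4 - 4*sqrt(2)*h^3 + 9*h^3 - 36*sqrt(2)*h^2 + 8*h^2 - 72*sqrt(2)*h - 90*h - 180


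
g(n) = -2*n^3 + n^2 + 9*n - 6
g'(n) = -6*n^2 + 2*n + 9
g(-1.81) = -7.15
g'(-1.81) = -14.28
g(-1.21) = -11.88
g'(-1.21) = -2.20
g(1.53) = 2.95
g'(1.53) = -1.99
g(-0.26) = -8.24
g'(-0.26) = 8.07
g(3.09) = -27.65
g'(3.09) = -42.11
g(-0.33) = -8.79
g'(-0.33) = 7.69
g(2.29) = -4.16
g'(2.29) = -17.88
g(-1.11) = -12.02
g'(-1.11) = -0.61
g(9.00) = -1302.00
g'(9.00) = -459.00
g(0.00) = -6.00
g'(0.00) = 9.00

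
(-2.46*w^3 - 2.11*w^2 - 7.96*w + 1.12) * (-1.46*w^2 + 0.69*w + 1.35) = 3.5916*w^5 + 1.3832*w^4 + 6.8447*w^3 - 9.9761*w^2 - 9.9732*w + 1.512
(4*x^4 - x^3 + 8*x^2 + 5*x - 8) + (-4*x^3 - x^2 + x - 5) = 4*x^4 - 5*x^3 + 7*x^2 + 6*x - 13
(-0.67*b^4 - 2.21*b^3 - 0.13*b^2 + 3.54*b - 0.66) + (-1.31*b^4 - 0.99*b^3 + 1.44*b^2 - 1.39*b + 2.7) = -1.98*b^4 - 3.2*b^3 + 1.31*b^2 + 2.15*b + 2.04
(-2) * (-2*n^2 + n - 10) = 4*n^2 - 2*n + 20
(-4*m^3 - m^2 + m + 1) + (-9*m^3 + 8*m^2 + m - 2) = -13*m^3 + 7*m^2 + 2*m - 1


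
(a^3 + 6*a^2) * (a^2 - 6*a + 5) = a^5 - 31*a^3 + 30*a^2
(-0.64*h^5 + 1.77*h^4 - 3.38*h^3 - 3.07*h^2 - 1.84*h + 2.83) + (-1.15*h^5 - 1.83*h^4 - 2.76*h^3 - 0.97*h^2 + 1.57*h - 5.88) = -1.79*h^5 - 0.0600000000000001*h^4 - 6.14*h^3 - 4.04*h^2 - 0.27*h - 3.05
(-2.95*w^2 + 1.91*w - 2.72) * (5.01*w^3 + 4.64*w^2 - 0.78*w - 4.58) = -14.7795*w^5 - 4.1189*w^4 - 2.4638*w^3 - 0.599600000000001*w^2 - 6.6262*w + 12.4576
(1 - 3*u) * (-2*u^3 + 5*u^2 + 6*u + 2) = 6*u^4 - 17*u^3 - 13*u^2 + 2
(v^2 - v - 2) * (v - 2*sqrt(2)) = v^3 - 2*sqrt(2)*v^2 - v^2 - 2*v + 2*sqrt(2)*v + 4*sqrt(2)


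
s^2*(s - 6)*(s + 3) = s^4 - 3*s^3 - 18*s^2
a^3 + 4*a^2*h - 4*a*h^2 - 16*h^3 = (a - 2*h)*(a + 2*h)*(a + 4*h)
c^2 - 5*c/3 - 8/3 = (c - 8/3)*(c + 1)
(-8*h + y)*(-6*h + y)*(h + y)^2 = 48*h^4 + 82*h^3*y + 21*h^2*y^2 - 12*h*y^3 + y^4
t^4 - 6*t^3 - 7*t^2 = t^2*(t - 7)*(t + 1)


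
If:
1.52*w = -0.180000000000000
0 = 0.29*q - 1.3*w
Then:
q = -0.53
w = -0.12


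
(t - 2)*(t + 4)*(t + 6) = t^3 + 8*t^2 + 4*t - 48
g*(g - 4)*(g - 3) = g^3 - 7*g^2 + 12*g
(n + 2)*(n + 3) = n^2 + 5*n + 6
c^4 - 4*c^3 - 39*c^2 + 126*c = c*(c - 7)*(c - 3)*(c + 6)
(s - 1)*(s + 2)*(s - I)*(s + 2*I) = s^4 + s^3 + I*s^3 + I*s^2 + 2*s - 2*I*s - 4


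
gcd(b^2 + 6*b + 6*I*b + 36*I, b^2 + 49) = 1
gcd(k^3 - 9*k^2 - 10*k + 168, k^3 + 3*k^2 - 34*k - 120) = k^2 - 2*k - 24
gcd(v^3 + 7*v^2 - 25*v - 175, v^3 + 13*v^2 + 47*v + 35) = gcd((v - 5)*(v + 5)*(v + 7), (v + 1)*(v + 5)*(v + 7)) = v^2 + 12*v + 35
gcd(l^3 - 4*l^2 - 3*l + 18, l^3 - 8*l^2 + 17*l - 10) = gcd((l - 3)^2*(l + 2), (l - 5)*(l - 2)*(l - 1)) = 1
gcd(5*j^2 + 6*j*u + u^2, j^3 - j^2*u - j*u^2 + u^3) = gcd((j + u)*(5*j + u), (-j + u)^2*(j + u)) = j + u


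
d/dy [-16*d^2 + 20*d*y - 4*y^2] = 20*d - 8*y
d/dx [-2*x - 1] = -2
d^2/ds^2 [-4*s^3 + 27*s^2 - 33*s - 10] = 54 - 24*s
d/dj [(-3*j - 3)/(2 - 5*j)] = -21/(5*j - 2)^2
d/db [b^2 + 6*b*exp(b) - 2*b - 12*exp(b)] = 6*b*exp(b) + 2*b - 6*exp(b) - 2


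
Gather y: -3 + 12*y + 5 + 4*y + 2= 16*y + 4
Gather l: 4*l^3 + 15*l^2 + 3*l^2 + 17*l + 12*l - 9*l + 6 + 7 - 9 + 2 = 4*l^3 + 18*l^2 + 20*l + 6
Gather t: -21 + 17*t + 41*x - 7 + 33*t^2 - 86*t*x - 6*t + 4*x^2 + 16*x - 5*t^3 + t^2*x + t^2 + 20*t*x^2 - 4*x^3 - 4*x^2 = -5*t^3 + t^2*(x + 34) + t*(20*x^2 - 86*x + 11) - 4*x^3 + 57*x - 28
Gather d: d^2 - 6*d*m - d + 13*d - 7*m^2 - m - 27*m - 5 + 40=d^2 + d*(12 - 6*m) - 7*m^2 - 28*m + 35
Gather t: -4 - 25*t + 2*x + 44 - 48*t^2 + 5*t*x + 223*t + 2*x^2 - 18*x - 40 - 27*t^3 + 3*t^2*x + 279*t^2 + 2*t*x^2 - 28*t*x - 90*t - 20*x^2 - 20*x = -27*t^3 + t^2*(3*x + 231) + t*(2*x^2 - 23*x + 108) - 18*x^2 - 36*x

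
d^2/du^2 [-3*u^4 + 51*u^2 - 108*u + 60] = 102 - 36*u^2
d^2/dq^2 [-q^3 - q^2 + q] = -6*q - 2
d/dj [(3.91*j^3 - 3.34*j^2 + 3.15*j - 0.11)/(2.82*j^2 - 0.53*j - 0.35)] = (11.0262*j^4 - 4.1446*j^3 - 11.2183*j^2 + 2.9584*j - 1.1608)/(7.9524*j^4 - 2.9892*j^3 - 1.6931*j^2 + 0.371*j + 0.1225)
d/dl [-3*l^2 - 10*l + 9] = -6*l - 10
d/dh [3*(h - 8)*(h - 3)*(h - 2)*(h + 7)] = 12*h^3 - 54*h^2 - 270*h + 822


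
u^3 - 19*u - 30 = (u - 5)*(u + 2)*(u + 3)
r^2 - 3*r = r*(r - 3)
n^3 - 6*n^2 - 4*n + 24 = (n - 6)*(n - 2)*(n + 2)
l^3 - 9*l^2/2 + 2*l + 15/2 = (l - 3)*(l - 5/2)*(l + 1)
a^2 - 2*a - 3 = (a - 3)*(a + 1)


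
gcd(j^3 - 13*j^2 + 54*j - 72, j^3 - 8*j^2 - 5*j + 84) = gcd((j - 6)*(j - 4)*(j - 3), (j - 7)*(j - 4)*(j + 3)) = j - 4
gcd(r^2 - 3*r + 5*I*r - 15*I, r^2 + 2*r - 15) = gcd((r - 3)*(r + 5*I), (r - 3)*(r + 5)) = r - 3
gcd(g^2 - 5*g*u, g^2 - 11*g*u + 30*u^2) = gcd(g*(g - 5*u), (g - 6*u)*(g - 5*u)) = -g + 5*u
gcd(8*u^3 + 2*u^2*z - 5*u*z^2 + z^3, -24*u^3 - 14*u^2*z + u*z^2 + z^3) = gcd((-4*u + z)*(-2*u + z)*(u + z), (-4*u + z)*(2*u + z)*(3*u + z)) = -4*u + z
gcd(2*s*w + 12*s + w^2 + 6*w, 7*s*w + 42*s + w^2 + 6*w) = w + 6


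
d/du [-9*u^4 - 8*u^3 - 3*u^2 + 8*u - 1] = -36*u^3 - 24*u^2 - 6*u + 8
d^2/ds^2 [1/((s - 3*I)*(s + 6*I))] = 2*((s - 3*I)^2 + (s - 3*I)*(s + 6*I) + (s + 6*I)^2)/((s - 3*I)^3*(s + 6*I)^3)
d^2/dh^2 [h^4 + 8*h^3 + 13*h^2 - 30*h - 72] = 12*h^2 + 48*h + 26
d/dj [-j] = -1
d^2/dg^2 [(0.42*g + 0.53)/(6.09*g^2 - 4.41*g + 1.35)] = ((0.42*g + 0.53)*(12.18*g - 4.41)*(24.36*g - 8.82) - (15.3468*g + 2.751)*(6.09*g^2 - 4.41*g + 1.35))/(6.09*g^2 - 4.41*g + 1.35)^3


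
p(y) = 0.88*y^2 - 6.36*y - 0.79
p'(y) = 1.76*y - 6.36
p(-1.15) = 7.69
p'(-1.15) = -8.38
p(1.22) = -7.24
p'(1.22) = -4.21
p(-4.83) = 50.46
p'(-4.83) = -14.86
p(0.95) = -6.04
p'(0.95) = -4.69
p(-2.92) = 25.28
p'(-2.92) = -11.50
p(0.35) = -2.91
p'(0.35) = -5.74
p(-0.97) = 6.21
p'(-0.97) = -8.07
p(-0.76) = 4.55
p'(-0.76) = -7.70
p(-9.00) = 127.73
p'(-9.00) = -22.20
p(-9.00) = 127.73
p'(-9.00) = -22.20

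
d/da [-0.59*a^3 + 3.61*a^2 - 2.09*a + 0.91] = -1.77*a^2 + 7.22*a - 2.09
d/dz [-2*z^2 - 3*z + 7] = -4*z - 3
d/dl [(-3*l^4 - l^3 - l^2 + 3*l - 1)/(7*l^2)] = (-6*l^4 - l^3 - 3*l + 2)/(7*l^3)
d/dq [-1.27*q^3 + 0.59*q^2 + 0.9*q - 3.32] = -3.81*q^2 + 1.18*q + 0.9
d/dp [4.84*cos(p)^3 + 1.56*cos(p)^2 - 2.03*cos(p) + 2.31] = (-14.52*cos(p)^2 - 3.12*cos(p) + 2.03)*sin(p)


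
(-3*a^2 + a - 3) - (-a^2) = -2*a^2 + a - 3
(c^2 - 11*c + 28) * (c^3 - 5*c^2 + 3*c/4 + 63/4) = c^5 - 16*c^4 + 335*c^3/4 - 265*c^2/2 - 609*c/4 + 441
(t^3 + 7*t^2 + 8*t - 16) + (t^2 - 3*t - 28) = t^3 + 8*t^2 + 5*t - 44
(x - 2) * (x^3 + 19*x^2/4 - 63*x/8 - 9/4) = x^4 + 11*x^3/4 - 139*x^2/8 + 27*x/2 + 9/2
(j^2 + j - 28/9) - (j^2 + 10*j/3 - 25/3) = 47/9 - 7*j/3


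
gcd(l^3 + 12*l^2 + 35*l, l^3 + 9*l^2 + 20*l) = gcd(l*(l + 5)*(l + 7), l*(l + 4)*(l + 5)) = l^2 + 5*l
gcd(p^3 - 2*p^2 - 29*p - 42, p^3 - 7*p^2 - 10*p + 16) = p + 2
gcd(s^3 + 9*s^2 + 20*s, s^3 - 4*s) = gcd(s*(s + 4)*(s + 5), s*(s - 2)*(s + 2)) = s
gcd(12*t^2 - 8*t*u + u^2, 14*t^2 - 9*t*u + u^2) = 2*t - u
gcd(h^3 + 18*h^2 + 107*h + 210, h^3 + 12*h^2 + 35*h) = h^2 + 12*h + 35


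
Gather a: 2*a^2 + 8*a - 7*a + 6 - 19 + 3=2*a^2 + a - 10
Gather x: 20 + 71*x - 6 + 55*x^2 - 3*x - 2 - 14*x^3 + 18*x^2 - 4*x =-14*x^3 + 73*x^2 + 64*x + 12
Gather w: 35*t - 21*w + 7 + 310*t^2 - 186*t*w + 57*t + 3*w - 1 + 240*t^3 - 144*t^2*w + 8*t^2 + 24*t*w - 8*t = 240*t^3 + 318*t^2 + 84*t + w*(-144*t^2 - 162*t - 18) + 6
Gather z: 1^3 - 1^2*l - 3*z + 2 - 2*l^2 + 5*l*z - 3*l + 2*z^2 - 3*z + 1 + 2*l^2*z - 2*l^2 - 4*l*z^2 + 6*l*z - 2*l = -4*l^2 - 6*l + z^2*(2 - 4*l) + z*(2*l^2 + 11*l - 6) + 4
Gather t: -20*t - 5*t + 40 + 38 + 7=85 - 25*t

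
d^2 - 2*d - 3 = (d - 3)*(d + 1)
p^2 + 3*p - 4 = (p - 1)*(p + 4)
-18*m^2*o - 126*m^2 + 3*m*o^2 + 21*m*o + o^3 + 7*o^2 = (-3*m + o)*(6*m + o)*(o + 7)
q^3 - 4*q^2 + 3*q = q*(q - 3)*(q - 1)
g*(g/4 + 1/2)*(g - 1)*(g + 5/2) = g^4/4 + 7*g^3/8 + g^2/8 - 5*g/4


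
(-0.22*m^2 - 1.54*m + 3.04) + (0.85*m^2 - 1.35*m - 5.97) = 0.63*m^2 - 2.89*m - 2.93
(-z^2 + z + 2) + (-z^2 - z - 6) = -2*z^2 - 4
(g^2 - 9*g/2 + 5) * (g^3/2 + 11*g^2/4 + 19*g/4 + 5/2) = g^5/2 + g^4/2 - 41*g^3/8 - 41*g^2/8 + 25*g/2 + 25/2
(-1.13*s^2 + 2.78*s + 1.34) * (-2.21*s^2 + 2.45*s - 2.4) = 2.4973*s^4 - 8.9123*s^3 + 6.5616*s^2 - 3.389*s - 3.216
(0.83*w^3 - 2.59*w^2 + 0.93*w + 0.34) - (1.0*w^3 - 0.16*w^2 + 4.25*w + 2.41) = -0.17*w^3 - 2.43*w^2 - 3.32*w - 2.07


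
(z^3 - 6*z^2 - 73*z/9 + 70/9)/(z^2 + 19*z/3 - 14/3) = (3*z^2 - 16*z - 35)/(3*(z + 7))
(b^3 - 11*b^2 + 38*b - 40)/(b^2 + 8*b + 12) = (b^3 - 11*b^2 + 38*b - 40)/(b^2 + 8*b + 12)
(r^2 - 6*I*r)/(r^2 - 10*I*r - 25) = r*(-r + 6*I)/(-r^2 + 10*I*r + 25)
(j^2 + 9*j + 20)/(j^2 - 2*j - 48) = (j^2 + 9*j + 20)/(j^2 - 2*j - 48)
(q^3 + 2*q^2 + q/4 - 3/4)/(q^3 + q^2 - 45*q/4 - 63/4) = (2*q^2 + q - 1)/(2*q^2 - q - 21)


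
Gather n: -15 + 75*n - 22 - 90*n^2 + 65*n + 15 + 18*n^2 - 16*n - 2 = -72*n^2 + 124*n - 24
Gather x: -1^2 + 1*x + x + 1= 2*x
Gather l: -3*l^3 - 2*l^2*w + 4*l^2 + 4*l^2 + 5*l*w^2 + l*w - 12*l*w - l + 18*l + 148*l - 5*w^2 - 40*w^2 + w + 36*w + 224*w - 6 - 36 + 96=-3*l^3 + l^2*(8 - 2*w) + l*(5*w^2 - 11*w + 165) - 45*w^2 + 261*w + 54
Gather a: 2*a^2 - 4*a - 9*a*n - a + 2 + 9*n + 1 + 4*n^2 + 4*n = 2*a^2 + a*(-9*n - 5) + 4*n^2 + 13*n + 3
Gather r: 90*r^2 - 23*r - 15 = 90*r^2 - 23*r - 15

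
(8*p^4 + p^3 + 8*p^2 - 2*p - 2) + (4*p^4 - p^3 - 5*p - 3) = 12*p^4 + 8*p^2 - 7*p - 5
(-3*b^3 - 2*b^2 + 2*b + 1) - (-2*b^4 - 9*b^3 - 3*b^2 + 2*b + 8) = 2*b^4 + 6*b^3 + b^2 - 7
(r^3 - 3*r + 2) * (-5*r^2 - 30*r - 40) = -5*r^5 - 30*r^4 - 25*r^3 + 80*r^2 + 60*r - 80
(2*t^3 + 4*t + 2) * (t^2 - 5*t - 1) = 2*t^5 - 10*t^4 + 2*t^3 - 18*t^2 - 14*t - 2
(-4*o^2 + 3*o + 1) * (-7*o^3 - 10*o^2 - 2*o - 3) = 28*o^5 + 19*o^4 - 29*o^3 - 4*o^2 - 11*o - 3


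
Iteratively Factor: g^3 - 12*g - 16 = (g + 2)*(g^2 - 2*g - 8) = (g + 2)^2*(g - 4)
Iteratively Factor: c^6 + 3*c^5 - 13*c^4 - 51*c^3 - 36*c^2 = (c)*(c^5 + 3*c^4 - 13*c^3 - 51*c^2 - 36*c) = c*(c + 3)*(c^4 - 13*c^2 - 12*c) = c*(c - 4)*(c + 3)*(c^3 + 4*c^2 + 3*c) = c*(c - 4)*(c + 3)^2*(c^2 + c) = c*(c - 4)*(c + 1)*(c + 3)^2*(c)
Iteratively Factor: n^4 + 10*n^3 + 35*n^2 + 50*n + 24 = (n + 1)*(n^3 + 9*n^2 + 26*n + 24) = (n + 1)*(n + 3)*(n^2 + 6*n + 8) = (n + 1)*(n + 3)*(n + 4)*(n + 2)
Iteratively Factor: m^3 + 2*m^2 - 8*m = (m)*(m^2 + 2*m - 8) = m*(m - 2)*(m + 4)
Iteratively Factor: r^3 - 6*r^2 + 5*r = (r - 5)*(r^2 - r) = r*(r - 5)*(r - 1)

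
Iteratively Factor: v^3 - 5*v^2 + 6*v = (v)*(v^2 - 5*v + 6) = v*(v - 3)*(v - 2)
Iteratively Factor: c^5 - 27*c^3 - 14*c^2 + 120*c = (c - 2)*(c^4 + 2*c^3 - 23*c^2 - 60*c) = c*(c - 2)*(c^3 + 2*c^2 - 23*c - 60) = c*(c - 2)*(c + 4)*(c^2 - 2*c - 15) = c*(c - 2)*(c + 3)*(c + 4)*(c - 5)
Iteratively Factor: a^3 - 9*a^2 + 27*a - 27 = (a - 3)*(a^2 - 6*a + 9) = (a - 3)^2*(a - 3)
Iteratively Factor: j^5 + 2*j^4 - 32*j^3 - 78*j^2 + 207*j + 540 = (j + 4)*(j^4 - 2*j^3 - 24*j^2 + 18*j + 135) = (j + 3)*(j + 4)*(j^3 - 5*j^2 - 9*j + 45) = (j - 5)*(j + 3)*(j + 4)*(j^2 - 9) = (j - 5)*(j - 3)*(j + 3)*(j + 4)*(j + 3)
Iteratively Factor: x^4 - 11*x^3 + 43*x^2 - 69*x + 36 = (x - 3)*(x^3 - 8*x^2 + 19*x - 12) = (x - 4)*(x - 3)*(x^2 - 4*x + 3) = (x - 4)*(x - 3)^2*(x - 1)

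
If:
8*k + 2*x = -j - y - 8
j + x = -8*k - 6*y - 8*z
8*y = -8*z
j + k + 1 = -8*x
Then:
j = 496/7 - 187*z/7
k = 19*z/7 - 55/7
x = 3*z - 8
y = -z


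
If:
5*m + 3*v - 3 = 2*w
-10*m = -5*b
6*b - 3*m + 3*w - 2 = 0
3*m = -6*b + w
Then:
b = 2/27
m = 1/27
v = 106/81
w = 5/9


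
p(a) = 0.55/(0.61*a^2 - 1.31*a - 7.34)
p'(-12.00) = 0.00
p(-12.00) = 0.01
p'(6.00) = -0.07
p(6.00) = 0.08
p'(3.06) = -0.04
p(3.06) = -0.10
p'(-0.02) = 0.01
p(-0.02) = -0.08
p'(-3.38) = 0.18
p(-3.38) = 0.14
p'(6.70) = -0.03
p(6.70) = 0.05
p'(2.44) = -0.02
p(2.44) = -0.08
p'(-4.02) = 0.06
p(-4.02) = 0.07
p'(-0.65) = 0.03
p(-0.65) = -0.09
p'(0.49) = 0.01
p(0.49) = -0.07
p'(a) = 0.55*(1.31 - 1.22*a)/(0.61*a^2 - 1.31*a - 7.34)^2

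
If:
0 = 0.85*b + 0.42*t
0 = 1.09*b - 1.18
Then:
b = 1.08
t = -2.19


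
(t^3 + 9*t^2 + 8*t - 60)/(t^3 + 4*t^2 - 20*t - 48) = (t^2 + 3*t - 10)/(t^2 - 2*t - 8)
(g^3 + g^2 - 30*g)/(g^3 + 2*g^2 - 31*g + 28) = g*(g^2 + g - 30)/(g^3 + 2*g^2 - 31*g + 28)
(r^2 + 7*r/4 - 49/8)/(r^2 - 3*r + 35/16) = 2*(2*r + 7)/(4*r - 5)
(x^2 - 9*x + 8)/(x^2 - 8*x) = (x - 1)/x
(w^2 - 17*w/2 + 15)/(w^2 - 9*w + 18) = (w - 5/2)/(w - 3)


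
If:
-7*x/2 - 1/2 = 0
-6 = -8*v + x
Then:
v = 41/56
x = -1/7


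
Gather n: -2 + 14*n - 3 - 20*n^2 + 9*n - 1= -20*n^2 + 23*n - 6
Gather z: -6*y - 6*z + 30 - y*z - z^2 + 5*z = -6*y - z^2 + z*(-y - 1) + 30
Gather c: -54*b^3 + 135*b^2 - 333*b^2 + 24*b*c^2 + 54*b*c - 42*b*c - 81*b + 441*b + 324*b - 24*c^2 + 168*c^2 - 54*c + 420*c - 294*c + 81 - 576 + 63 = -54*b^3 - 198*b^2 + 684*b + c^2*(24*b + 144) + c*(12*b + 72) - 432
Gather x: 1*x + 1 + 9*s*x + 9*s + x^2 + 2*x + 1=9*s + x^2 + x*(9*s + 3) + 2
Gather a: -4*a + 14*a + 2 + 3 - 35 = 10*a - 30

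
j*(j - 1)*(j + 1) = j^3 - j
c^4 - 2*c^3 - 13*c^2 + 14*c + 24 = (c - 4)*(c - 2)*(c + 1)*(c + 3)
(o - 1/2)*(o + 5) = o^2 + 9*o/2 - 5/2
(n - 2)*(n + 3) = n^2 + n - 6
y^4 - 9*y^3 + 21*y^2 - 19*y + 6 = (y - 6)*(y - 1)^3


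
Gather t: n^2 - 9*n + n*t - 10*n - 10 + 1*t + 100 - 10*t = n^2 - 19*n + t*(n - 9) + 90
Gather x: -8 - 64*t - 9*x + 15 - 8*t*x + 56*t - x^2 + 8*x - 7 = -8*t - x^2 + x*(-8*t - 1)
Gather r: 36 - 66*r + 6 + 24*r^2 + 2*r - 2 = 24*r^2 - 64*r + 40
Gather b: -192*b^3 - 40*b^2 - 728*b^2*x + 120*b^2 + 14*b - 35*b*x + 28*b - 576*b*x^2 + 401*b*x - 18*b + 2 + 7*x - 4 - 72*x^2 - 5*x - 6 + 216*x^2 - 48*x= -192*b^3 + b^2*(80 - 728*x) + b*(-576*x^2 + 366*x + 24) + 144*x^2 - 46*x - 8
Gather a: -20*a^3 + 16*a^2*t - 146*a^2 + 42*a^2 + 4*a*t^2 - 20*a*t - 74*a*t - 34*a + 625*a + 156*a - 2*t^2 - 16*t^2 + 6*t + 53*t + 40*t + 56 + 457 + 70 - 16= -20*a^3 + a^2*(16*t - 104) + a*(4*t^2 - 94*t + 747) - 18*t^2 + 99*t + 567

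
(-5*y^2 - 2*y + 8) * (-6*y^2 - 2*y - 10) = 30*y^4 + 22*y^3 + 6*y^2 + 4*y - 80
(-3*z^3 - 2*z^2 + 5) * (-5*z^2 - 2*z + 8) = 15*z^5 + 16*z^4 - 20*z^3 - 41*z^2 - 10*z + 40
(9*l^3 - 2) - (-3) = 9*l^3 + 1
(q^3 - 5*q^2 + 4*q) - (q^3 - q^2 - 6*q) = -4*q^2 + 10*q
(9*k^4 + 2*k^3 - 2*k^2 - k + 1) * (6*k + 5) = 54*k^5 + 57*k^4 - 2*k^3 - 16*k^2 + k + 5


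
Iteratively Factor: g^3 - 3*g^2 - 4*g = (g)*(g^2 - 3*g - 4) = g*(g + 1)*(g - 4)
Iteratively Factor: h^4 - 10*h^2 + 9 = (h + 3)*(h^3 - 3*h^2 - h + 3) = (h + 1)*(h + 3)*(h^2 - 4*h + 3) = (h - 3)*(h + 1)*(h + 3)*(h - 1)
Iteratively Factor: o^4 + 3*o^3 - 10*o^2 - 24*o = (o - 3)*(o^3 + 6*o^2 + 8*o) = (o - 3)*(o + 4)*(o^2 + 2*o) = o*(o - 3)*(o + 4)*(o + 2)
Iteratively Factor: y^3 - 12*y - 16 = (y - 4)*(y^2 + 4*y + 4) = (y - 4)*(y + 2)*(y + 2)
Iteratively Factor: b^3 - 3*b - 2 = (b - 2)*(b^2 + 2*b + 1) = (b - 2)*(b + 1)*(b + 1)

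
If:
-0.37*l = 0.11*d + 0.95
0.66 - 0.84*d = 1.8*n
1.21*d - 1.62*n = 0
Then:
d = 0.30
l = -2.66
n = 0.23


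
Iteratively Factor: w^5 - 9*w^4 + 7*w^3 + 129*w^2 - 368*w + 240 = (w - 1)*(w^4 - 8*w^3 - w^2 + 128*w - 240) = (w - 1)*(w + 4)*(w^3 - 12*w^2 + 47*w - 60) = (w - 5)*(w - 1)*(w + 4)*(w^2 - 7*w + 12) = (w - 5)*(w - 4)*(w - 1)*(w + 4)*(w - 3)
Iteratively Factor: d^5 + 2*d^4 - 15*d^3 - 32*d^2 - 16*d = (d + 1)*(d^4 + d^3 - 16*d^2 - 16*d) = d*(d + 1)*(d^3 + d^2 - 16*d - 16) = d*(d - 4)*(d + 1)*(d^2 + 5*d + 4) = d*(d - 4)*(d + 1)^2*(d + 4)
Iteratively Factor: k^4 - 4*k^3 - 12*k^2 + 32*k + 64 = (k - 4)*(k^3 - 12*k - 16) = (k - 4)*(k + 2)*(k^2 - 2*k - 8) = (k - 4)*(k + 2)^2*(k - 4)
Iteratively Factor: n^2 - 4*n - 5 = (n + 1)*(n - 5)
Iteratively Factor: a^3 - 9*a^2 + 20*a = (a)*(a^2 - 9*a + 20) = a*(a - 4)*(a - 5)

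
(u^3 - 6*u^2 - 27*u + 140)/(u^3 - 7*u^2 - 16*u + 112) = (u + 5)/(u + 4)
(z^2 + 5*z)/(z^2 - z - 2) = z*(z + 5)/(z^2 - z - 2)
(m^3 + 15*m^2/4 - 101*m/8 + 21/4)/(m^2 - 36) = (8*m^2 - 18*m + 7)/(8*(m - 6))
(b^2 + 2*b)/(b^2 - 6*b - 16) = b/(b - 8)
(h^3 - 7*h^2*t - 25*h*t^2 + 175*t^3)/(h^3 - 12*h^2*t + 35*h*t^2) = (h + 5*t)/h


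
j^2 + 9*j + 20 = (j + 4)*(j + 5)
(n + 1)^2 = n^2 + 2*n + 1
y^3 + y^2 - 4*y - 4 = (y - 2)*(y + 1)*(y + 2)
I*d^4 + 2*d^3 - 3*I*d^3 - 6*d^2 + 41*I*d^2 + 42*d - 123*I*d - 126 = (d - 3)*(d - 7*I)*(d + 6*I)*(I*d + 1)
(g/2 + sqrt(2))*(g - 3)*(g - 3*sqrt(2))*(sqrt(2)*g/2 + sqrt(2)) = sqrt(2)*g^4/4 - g^3/2 - sqrt(2)*g^3/4 - 9*sqrt(2)*g^2/2 + g^2/2 + 3*g + 3*sqrt(2)*g + 18*sqrt(2)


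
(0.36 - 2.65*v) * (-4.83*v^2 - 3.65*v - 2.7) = 12.7995*v^3 + 7.9337*v^2 + 5.841*v - 0.972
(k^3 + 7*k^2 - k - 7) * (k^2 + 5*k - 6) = k^5 + 12*k^4 + 28*k^3 - 54*k^2 - 29*k + 42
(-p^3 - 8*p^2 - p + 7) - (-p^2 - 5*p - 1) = -p^3 - 7*p^2 + 4*p + 8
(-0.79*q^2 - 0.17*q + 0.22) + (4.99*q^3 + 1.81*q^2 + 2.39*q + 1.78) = 4.99*q^3 + 1.02*q^2 + 2.22*q + 2.0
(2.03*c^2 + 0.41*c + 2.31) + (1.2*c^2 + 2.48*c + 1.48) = 3.23*c^2 + 2.89*c + 3.79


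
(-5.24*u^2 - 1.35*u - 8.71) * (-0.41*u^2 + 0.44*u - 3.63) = 2.1484*u^4 - 1.7521*u^3 + 21.9983*u^2 + 1.0681*u + 31.6173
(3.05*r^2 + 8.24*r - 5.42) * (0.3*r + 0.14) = 0.915*r^3 + 2.899*r^2 - 0.4724*r - 0.7588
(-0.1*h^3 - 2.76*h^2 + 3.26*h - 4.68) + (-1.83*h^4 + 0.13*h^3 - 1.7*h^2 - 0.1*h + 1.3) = -1.83*h^4 + 0.03*h^3 - 4.46*h^2 + 3.16*h - 3.38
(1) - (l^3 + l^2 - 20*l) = -l^3 - l^2 + 20*l + 1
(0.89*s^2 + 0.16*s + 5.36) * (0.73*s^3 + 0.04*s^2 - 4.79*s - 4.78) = 0.6497*s^5 + 0.1524*s^4 - 0.343899999999999*s^3 - 4.8062*s^2 - 26.4392*s - 25.6208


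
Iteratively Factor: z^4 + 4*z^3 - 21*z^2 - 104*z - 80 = (z + 1)*(z^3 + 3*z^2 - 24*z - 80) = (z + 1)*(z + 4)*(z^2 - z - 20) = (z - 5)*(z + 1)*(z + 4)*(z + 4)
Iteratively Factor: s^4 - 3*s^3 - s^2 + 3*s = (s - 1)*(s^3 - 2*s^2 - 3*s) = (s - 3)*(s - 1)*(s^2 + s) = (s - 3)*(s - 1)*(s + 1)*(s)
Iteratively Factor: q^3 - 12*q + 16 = (q - 2)*(q^2 + 2*q - 8) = (q - 2)*(q + 4)*(q - 2)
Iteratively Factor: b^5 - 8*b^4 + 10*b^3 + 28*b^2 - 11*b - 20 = (b + 1)*(b^4 - 9*b^3 + 19*b^2 + 9*b - 20) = (b - 5)*(b + 1)*(b^3 - 4*b^2 - b + 4) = (b - 5)*(b - 4)*(b + 1)*(b^2 - 1) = (b - 5)*(b - 4)*(b - 1)*(b + 1)*(b + 1)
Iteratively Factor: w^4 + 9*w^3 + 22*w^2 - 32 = (w + 4)*(w^3 + 5*w^2 + 2*w - 8) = (w - 1)*(w + 4)*(w^2 + 6*w + 8) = (w - 1)*(w + 2)*(w + 4)*(w + 4)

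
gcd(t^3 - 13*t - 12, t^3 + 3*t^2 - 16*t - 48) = t^2 - t - 12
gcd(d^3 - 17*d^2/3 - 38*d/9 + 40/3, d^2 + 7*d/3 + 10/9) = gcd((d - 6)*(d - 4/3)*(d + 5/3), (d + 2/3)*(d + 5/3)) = d + 5/3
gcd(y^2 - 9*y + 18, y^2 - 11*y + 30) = y - 6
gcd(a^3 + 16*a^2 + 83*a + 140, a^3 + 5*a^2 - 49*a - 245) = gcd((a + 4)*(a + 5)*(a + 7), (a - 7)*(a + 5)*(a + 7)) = a^2 + 12*a + 35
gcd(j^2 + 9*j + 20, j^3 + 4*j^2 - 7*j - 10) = j + 5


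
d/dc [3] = 0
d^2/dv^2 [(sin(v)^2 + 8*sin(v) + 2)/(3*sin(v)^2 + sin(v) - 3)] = (-69*sin(v)^5 - 85*sin(v)^4 - 303*sin(v)^3 + 28*sin(v)^2 + 390*sin(v) + 106)/(sin(v) - 3*cos(v)^2)^3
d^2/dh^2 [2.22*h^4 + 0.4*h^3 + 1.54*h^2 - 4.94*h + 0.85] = 26.64*h^2 + 2.4*h + 3.08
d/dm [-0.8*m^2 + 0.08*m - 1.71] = 0.08 - 1.6*m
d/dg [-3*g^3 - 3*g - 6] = -9*g^2 - 3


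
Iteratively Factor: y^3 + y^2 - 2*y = (y)*(y^2 + y - 2) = y*(y - 1)*(y + 2)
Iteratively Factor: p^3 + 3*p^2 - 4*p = (p)*(p^2 + 3*p - 4) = p*(p + 4)*(p - 1)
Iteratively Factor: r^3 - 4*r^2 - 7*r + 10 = (r - 1)*(r^2 - 3*r - 10) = (r - 5)*(r - 1)*(r + 2)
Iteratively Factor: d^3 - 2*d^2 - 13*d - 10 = (d - 5)*(d^2 + 3*d + 2) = (d - 5)*(d + 2)*(d + 1)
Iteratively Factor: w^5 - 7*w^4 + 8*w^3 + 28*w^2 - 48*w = (w + 2)*(w^4 - 9*w^3 + 26*w^2 - 24*w) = (w - 2)*(w + 2)*(w^3 - 7*w^2 + 12*w) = (w - 3)*(w - 2)*(w + 2)*(w^2 - 4*w) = w*(w - 3)*(w - 2)*(w + 2)*(w - 4)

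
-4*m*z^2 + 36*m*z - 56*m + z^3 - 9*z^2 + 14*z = (-4*m + z)*(z - 7)*(z - 2)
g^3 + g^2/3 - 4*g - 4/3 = (g - 2)*(g + 1/3)*(g + 2)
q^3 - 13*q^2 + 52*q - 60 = (q - 6)*(q - 5)*(q - 2)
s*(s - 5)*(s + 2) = s^3 - 3*s^2 - 10*s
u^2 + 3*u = u*(u + 3)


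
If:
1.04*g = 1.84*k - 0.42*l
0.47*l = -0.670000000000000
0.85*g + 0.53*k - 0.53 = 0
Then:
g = 0.61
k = 0.02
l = -1.43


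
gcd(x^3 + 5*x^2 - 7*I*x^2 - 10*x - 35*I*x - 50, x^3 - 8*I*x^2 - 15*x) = x - 5*I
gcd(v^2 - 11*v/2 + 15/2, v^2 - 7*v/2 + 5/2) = v - 5/2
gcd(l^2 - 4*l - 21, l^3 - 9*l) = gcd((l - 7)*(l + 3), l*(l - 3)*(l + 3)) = l + 3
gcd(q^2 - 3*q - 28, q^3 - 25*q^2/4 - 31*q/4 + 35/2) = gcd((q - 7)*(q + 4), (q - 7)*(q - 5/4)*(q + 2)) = q - 7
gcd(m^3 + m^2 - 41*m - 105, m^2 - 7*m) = m - 7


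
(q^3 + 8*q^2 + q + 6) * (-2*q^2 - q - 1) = -2*q^5 - 17*q^4 - 11*q^3 - 21*q^2 - 7*q - 6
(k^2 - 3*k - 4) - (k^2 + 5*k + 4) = -8*k - 8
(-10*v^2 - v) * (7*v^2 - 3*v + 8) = -70*v^4 + 23*v^3 - 77*v^2 - 8*v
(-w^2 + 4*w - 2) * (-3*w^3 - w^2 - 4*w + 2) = 3*w^5 - 11*w^4 + 6*w^3 - 16*w^2 + 16*w - 4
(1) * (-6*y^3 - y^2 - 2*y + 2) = -6*y^3 - y^2 - 2*y + 2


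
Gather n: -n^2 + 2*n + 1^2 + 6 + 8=-n^2 + 2*n + 15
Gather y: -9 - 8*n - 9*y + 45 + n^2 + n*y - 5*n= n^2 - 13*n + y*(n - 9) + 36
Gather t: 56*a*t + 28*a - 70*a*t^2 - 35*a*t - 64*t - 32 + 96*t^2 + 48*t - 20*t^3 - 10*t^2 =28*a - 20*t^3 + t^2*(86 - 70*a) + t*(21*a - 16) - 32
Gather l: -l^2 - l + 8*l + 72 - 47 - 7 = -l^2 + 7*l + 18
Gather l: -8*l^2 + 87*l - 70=-8*l^2 + 87*l - 70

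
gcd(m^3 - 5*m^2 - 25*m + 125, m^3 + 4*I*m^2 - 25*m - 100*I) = m^2 - 25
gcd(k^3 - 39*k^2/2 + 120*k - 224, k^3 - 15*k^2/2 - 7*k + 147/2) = k - 7/2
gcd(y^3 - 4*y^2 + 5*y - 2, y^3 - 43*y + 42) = y - 1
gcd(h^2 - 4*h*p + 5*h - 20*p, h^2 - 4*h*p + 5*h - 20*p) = -h^2 + 4*h*p - 5*h + 20*p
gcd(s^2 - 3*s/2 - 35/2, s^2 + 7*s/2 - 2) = 1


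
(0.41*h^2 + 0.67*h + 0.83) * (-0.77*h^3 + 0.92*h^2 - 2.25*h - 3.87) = -0.3157*h^5 - 0.1387*h^4 - 0.9452*h^3 - 2.3306*h^2 - 4.4604*h - 3.2121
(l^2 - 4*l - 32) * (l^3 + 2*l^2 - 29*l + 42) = l^5 - 2*l^4 - 69*l^3 + 94*l^2 + 760*l - 1344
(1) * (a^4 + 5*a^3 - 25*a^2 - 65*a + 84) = a^4 + 5*a^3 - 25*a^2 - 65*a + 84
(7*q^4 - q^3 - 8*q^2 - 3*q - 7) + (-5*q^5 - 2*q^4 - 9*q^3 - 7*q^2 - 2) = -5*q^5 + 5*q^4 - 10*q^3 - 15*q^2 - 3*q - 9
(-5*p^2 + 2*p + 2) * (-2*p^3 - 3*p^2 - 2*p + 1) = 10*p^5 + 11*p^4 - 15*p^2 - 2*p + 2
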